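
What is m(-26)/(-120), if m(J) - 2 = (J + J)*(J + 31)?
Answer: 43/20 ≈ 2.1500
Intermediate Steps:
m(J) = 2 + 2*J*(31 + J) (m(J) = 2 + (J + J)*(J + 31) = 2 + (2*J)*(31 + J) = 2 + 2*J*(31 + J))
m(-26)/(-120) = (2 + 2*(-26)² + 62*(-26))/(-120) = (2 + 2*676 - 1612)*(-1/120) = (2 + 1352 - 1612)*(-1/120) = -258*(-1/120) = 43/20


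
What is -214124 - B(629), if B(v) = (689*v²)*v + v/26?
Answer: -4458051165599/26 ≈ -1.7146e+11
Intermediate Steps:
B(v) = 689*v³ + v/26 (B(v) = 689*v³ + v*(1/26) = 689*v³ + v/26)
-214124 - B(629) = -214124 - (689*629³ + (1/26)*629) = -214124 - (689*248858189 + 629/26) = -214124 - (171463292221 + 629/26) = -214124 - 1*4458045598375/26 = -214124 - 4458045598375/26 = -4458051165599/26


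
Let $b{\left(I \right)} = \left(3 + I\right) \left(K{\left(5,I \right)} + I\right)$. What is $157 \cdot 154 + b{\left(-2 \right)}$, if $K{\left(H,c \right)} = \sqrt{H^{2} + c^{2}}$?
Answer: $24176 + \sqrt{29} \approx 24181.0$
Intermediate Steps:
$b{\left(I \right)} = \left(3 + I\right) \left(I + \sqrt{25 + I^{2}}\right)$ ($b{\left(I \right)} = \left(3 + I\right) \left(\sqrt{5^{2} + I^{2}} + I\right) = \left(3 + I\right) \left(\sqrt{25 + I^{2}} + I\right) = \left(3 + I\right) \left(I + \sqrt{25 + I^{2}}\right)$)
$157 \cdot 154 + b{\left(-2 \right)} = 157 \cdot 154 + \left(\left(-2\right)^{2} + 3 \left(-2\right) + 3 \sqrt{25 + \left(-2\right)^{2}} - 2 \sqrt{25 + \left(-2\right)^{2}}\right) = 24178 + \left(4 - 6 + 3 \sqrt{25 + 4} - 2 \sqrt{25 + 4}\right) = 24178 + \left(4 - 6 + 3 \sqrt{29} - 2 \sqrt{29}\right) = 24178 - \left(2 - \sqrt{29}\right) = 24176 + \sqrt{29}$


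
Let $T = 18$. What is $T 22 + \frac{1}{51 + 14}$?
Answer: $\frac{25741}{65} \approx 396.02$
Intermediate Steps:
$T 22 + \frac{1}{51 + 14} = 18 \cdot 22 + \frac{1}{51 + 14} = 396 + \frac{1}{65} = \frac{25741}{65}$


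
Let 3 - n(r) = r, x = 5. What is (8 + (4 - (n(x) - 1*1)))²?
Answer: 225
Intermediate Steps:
n(r) = 3 - r
(8 + (4 - (n(x) - 1*1)))² = (8 + (4 - ((3 - 1*5) - 1*1)))² = (8 + (4 - ((3 - 5) - 1)))² = (8 + (4 - (-2 - 1)))² = (8 + (4 - 1*(-3)))² = (8 + (4 + 3))² = (8 + 7)² = 15² = 225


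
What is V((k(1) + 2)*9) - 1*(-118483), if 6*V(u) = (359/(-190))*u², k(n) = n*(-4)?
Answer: 11246192/95 ≈ 1.1838e+5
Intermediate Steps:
k(n) = -4*n
V(u) = -359*u²/1140 (V(u) = ((359/(-190))*u²)/6 = ((359*(-1/190))*u²)/6 = (-359*u²/190)/6 = -359*u²/1140)
V((k(1) + 2)*9) - 1*(-118483) = -359*81*(-4*1 + 2)²/1140 - 1*(-118483) = -359*81*(-4 + 2)²/1140 + 118483 = -359*(-2*9)²/1140 + 118483 = -359/1140*(-18)² + 118483 = -359/1140*324 + 118483 = -9693/95 + 118483 = 11246192/95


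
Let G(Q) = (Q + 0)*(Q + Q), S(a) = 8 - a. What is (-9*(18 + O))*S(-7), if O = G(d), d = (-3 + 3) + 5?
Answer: -9180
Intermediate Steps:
d = 5 (d = 0 + 5 = 5)
G(Q) = 2*Q**2 (G(Q) = Q*(2*Q) = 2*Q**2)
O = 50 (O = 2*5**2 = 2*25 = 50)
(-9*(18 + O))*S(-7) = (-9*(18 + 50))*(8 - 1*(-7)) = (-9*68)*(8 + 7) = -612*15 = -9180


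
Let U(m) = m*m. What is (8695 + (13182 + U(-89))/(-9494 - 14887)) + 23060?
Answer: 774197552/24381 ≈ 31754.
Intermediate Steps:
U(m) = m²
(8695 + (13182 + U(-89))/(-9494 - 14887)) + 23060 = (8695 + (13182 + (-89)²)/(-9494 - 14887)) + 23060 = (8695 + (13182 + 7921)/(-24381)) + 23060 = (8695 + 21103*(-1/24381)) + 23060 = (8695 - 21103/24381) + 23060 = 211971692/24381 + 23060 = 774197552/24381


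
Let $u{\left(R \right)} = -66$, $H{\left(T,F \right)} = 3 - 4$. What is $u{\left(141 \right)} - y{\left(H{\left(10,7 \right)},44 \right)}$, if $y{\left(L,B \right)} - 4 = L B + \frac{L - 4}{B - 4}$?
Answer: $- \frac{207}{8} \approx -25.875$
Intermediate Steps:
$H{\left(T,F \right)} = -1$ ($H{\left(T,F \right)} = 3 - 4 = -1$)
$y{\left(L,B \right)} = 4 + B L + \frac{-4 + L}{-4 + B}$ ($y{\left(L,B \right)} = 4 + \left(L B + \frac{L - 4}{B - 4}\right) = 4 + \left(B L + \frac{-4 + L}{-4 + B}\right) = 4 + B L + \frac{-4 + L}{-4 + B}$)
$u{\left(141 \right)} - y{\left(H{\left(10,7 \right)},44 \right)} = -66 - \frac{-20 - 1 + 4 \cdot 44 - 44^{2} - 176 \left(-1\right)}{-4 + 44} = -66 - \frac{-20 - 1 + 176 - 1936 + 176}{40} = -66 - \frac{1}{40} \left(-1605\right) = -66 - - \frac{321}{8} = -66 + \frac{321}{8} = - \frac{207}{8}$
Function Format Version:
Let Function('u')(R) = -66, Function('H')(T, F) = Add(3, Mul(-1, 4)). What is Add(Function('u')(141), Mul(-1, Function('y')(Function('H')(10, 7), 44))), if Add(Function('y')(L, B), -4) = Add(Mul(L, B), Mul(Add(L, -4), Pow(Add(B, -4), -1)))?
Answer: Rational(-207, 8) ≈ -25.875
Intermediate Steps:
Function('H')(T, F) = -1 (Function('H')(T, F) = Add(3, -4) = -1)
Function('y')(L, B) = Add(4, Mul(B, L), Mul(Pow(Add(-4, B), -1), Add(-4, L))) (Function('y')(L, B) = Add(4, Add(Mul(L, B), Mul(Add(L, -4), Pow(Add(B, -4), -1)))) = Add(4, Add(Mul(B, L), Mul(Add(-4, L), Pow(Add(-4, B), -1)))) = Add(4, Add(Mul(B, L), Mul(Pow(Add(-4, B), -1), Add(-4, L)))) = Add(4, Mul(B, L), Mul(Pow(Add(-4, B), -1), Add(-4, L))))
Add(Function('u')(141), Mul(-1, Function('y')(Function('H')(10, 7), 44))) = Add(-66, Mul(-1, Mul(Pow(Add(-4, 44), -1), Add(-20, -1, Mul(4, 44), Mul(-1, Pow(44, 2)), Mul(-4, 44, -1))))) = Add(-66, Mul(-1, Mul(Pow(40, -1), Add(-20, -1, 176, Mul(-1, 1936), 176)))) = Add(-66, Mul(-1, Mul(Rational(1, 40), Add(-20, -1, 176, -1936, 176)))) = Add(-66, Mul(-1, Mul(Rational(1, 40), -1605))) = Add(-66, Mul(-1, Rational(-321, 8))) = Add(-66, Rational(321, 8)) = Rational(-207, 8)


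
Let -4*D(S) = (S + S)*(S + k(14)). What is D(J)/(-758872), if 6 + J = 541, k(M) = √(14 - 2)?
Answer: 286225/1517744 + 535*√3/758872 ≈ 0.18981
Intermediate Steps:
k(M) = 2*√3 (k(M) = √12 = 2*√3)
J = 535 (J = -6 + 541 = 535)
D(S) = -S*(S + 2*√3)/2 (D(S) = -(S + S)*(S + 2*√3)/4 = -2*S*(S + 2*√3)/4 = -S*(S + 2*√3)/2)
D(J)/(-758872) = -½*535*(535 + 2*√3)/(-758872) = (-286225/2 - 535*√3)*(-1/758872) = 286225/1517744 + 535*√3/758872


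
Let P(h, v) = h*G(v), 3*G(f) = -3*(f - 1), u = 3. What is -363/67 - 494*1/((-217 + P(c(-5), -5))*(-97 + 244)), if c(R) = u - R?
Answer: -691147/128037 ≈ -5.3980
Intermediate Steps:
G(f) = 1 - f (G(f) = (-3*(f - 1))/3 = (-3*(-1 + f))/3 = (3 - 3*f)/3 = 1 - f)
c(R) = 3 - R
P(h, v) = h*(1 - v)
-363/67 - 494*1/((-217 + P(c(-5), -5))*(-97 + 244)) = -363/67 - 494*1/((-217 + (3 - 1*(-5))*(1 - 1*(-5)))*(-97 + 244)) = -363*1/67 - 494*1/(147*(-217 + (3 + 5)*(1 + 5))) = -363/67 - 494*1/(147*(-217 + 8*6)) = -363/67 - 494*1/(147*(-217 + 48)) = -363/67 - 494/((-169*147)) = -363/67 - 494/(-24843) = -363/67 - 494*(-1/24843) = -363/67 + 38/1911 = -691147/128037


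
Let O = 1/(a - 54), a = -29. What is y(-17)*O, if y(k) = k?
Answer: 17/83 ≈ 0.20482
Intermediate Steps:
O = -1/83 (O = 1/(-29 - 54) = 1/(-83) = -1/83 ≈ -0.012048)
y(-17)*O = -17*(-1/83) = 17/83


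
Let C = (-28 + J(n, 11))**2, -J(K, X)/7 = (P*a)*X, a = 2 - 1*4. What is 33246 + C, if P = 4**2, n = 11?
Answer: 5967342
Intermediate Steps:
a = -2 (a = 2 - 4 = -2)
P = 16
J(K, X) = 224*X (J(K, X) = -7*16*(-2)*X = -(-224)*X = 224*X)
C = 5934096 (C = (-28 + 224*11)**2 = (-28 + 2464)**2 = 2436**2 = 5934096)
33246 + C = 33246 + 5934096 = 5967342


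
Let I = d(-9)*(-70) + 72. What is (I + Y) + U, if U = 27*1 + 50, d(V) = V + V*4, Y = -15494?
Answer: -12195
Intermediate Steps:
d(V) = 5*V (d(V) = V + 4*V = 5*V)
I = 3222 (I = (5*(-9))*(-70) + 72 = -45*(-70) + 72 = 3150 + 72 = 3222)
U = 77 (U = 27 + 50 = 77)
(I + Y) + U = (3222 - 15494) + 77 = -12272 + 77 = -12195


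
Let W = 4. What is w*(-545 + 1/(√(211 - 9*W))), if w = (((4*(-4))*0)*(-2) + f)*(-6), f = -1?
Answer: -3270 + 6*√7/35 ≈ -3269.5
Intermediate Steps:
w = 6 (w = (((4*(-4))*0)*(-2) - 1)*(-6) = (-16*0*(-2) - 1)*(-6) = (0*(-2) - 1)*(-6) = (0 - 1)*(-6) = -1*(-6) = 6)
w*(-545 + 1/(√(211 - 9*W))) = 6*(-545 + 1/(√(211 - 9*4))) = 6*(-545 + 1/(√(211 - 36))) = 6*(-545 + 1/(√175)) = 6*(-545 + 1/(5*√7)) = 6*(-545 + √7/35) = -3270 + 6*√7/35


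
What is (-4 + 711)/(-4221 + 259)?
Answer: -101/566 ≈ -0.17845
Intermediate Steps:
(-4 + 711)/(-4221 + 259) = 707/(-3962) = 707*(-1/3962) = -101/566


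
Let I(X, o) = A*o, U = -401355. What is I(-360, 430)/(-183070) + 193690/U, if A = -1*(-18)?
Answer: -771306320/1469521197 ≈ -0.52487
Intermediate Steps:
A = 18
I(X, o) = 18*o
I(-360, 430)/(-183070) + 193690/U = (18*430)/(-183070) + 193690/(-401355) = 7740*(-1/183070) + 193690*(-1/401355) = -774/18307 - 38738/80271 = -771306320/1469521197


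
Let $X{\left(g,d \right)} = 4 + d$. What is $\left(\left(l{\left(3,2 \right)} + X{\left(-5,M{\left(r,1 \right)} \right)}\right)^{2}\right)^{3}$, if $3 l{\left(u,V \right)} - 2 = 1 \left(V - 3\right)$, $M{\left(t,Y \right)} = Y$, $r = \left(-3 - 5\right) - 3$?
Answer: $\frac{16777216}{729} \approx 23014.0$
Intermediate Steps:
$r = -11$ ($r = -8 - 3 = -11$)
$l{\left(u,V \right)} = - \frac{1}{3} + \frac{V}{3}$ ($l{\left(u,V \right)} = \frac{2}{3} + \frac{1 \left(V - 3\right)}{3} = \frac{2}{3} + \frac{1 \left(-3 + V\right)}{3} = \frac{2}{3} + \frac{-3 + V}{3} = \frac{2}{3} + \left(-1 + \frac{V}{3}\right) = - \frac{1}{3} + \frac{V}{3}$)
$\left(\left(l{\left(3,2 \right)} + X{\left(-5,M{\left(r,1 \right)} \right)}\right)^{2}\right)^{3} = \left(\left(\left(- \frac{1}{3} + \frac{1}{3} \cdot 2\right) + \left(4 + 1\right)\right)^{2}\right)^{3} = \left(\left(\left(- \frac{1}{3} + \frac{2}{3}\right) + 5\right)^{2}\right)^{3} = \left(\left(\frac{1}{3} + 5\right)^{2}\right)^{3} = \left(\left(\frac{16}{3}\right)^{2}\right)^{3} = \left(\frac{256}{9}\right)^{3} = \frac{16777216}{729}$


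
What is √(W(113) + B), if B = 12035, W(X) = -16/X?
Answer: √153673107/113 ≈ 109.70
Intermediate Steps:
√(W(113) + B) = √(-16/113 + 12035) = √(1359939/113) = √153673107/113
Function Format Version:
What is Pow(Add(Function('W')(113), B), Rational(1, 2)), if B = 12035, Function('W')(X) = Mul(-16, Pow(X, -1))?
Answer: Mul(Rational(1, 113), Pow(153673107, Rational(1, 2))) ≈ 109.70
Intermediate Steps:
Pow(Add(Function('W')(113), B), Rational(1, 2)) = Pow(Add(Mul(-16, Pow(113, -1)), 12035), Rational(1, 2)) = Pow(Add(Mul(-16, Rational(1, 113)), 12035), Rational(1, 2)) = Pow(Add(Rational(-16, 113), 12035), Rational(1, 2)) = Pow(Rational(1359939, 113), Rational(1, 2)) = Mul(Rational(1, 113), Pow(153673107, Rational(1, 2)))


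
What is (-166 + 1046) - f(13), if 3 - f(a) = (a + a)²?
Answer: 1553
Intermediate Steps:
f(a) = 3 - 4*a² (f(a) = 3 - (a + a)² = 3 - (2*a)² = 3 - 4*a²)
(-166 + 1046) - f(13) = (-166 + 1046) - (3 - 4*13²) = 880 - (3 - 4*169) = 880 - (3 - 676) = 880 - 1*(-673) = 880 + 673 = 1553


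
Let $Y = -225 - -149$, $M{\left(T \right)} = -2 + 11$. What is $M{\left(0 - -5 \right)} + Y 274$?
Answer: $-20815$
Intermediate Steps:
$M{\left(T \right)} = 9$
$Y = -76$ ($Y = -225 + 149 = -76$)
$M{\left(0 - -5 \right)} + Y 274 = 9 - 20824 = -20815$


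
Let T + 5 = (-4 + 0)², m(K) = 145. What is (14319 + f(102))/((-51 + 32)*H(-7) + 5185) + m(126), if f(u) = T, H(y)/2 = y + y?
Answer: 843295/5717 ≈ 147.51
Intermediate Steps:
T = 11 (T = -5 + (-4 + 0)² = -5 + (-4)² = -5 + 16 = 11)
H(y) = 4*y (H(y) = 2*(y + y) = 2*(2*y) = 4*y)
f(u) = 11
(14319 + f(102))/((-51 + 32)*H(-7) + 5185) + m(126) = (14319 + 11)/((-51 + 32)*(4*(-7)) + 5185) + 145 = 14330/(-19*(-28) + 5185) + 145 = 14330/(532 + 5185) + 145 = 14330/5717 + 145 = 843295/5717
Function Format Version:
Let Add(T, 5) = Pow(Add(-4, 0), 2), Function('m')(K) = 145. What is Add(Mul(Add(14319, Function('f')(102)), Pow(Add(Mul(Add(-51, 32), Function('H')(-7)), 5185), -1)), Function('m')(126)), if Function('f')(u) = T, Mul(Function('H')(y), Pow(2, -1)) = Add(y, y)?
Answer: Rational(843295, 5717) ≈ 147.51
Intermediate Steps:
T = 11 (T = Add(-5, Pow(Add(-4, 0), 2)) = Add(-5, Pow(-4, 2)) = Add(-5, 16) = 11)
Function('H')(y) = Mul(4, y) (Function('H')(y) = Mul(2, Add(y, y)) = Mul(2, Mul(2, y)) = Mul(4, y))
Function('f')(u) = 11
Add(Mul(Add(14319, Function('f')(102)), Pow(Add(Mul(Add(-51, 32), Function('H')(-7)), 5185), -1)), Function('m')(126)) = Add(Mul(Add(14319, 11), Pow(Add(Mul(Add(-51, 32), Mul(4, -7)), 5185), -1)), 145) = Add(Mul(14330, Pow(Add(Mul(-19, -28), 5185), -1)), 145) = Add(Mul(14330, Pow(Add(532, 5185), -1)), 145) = Add(Mul(14330, Pow(5717, -1)), 145) = Add(Mul(14330, Rational(1, 5717)), 145) = Add(Rational(14330, 5717), 145) = Rational(843295, 5717)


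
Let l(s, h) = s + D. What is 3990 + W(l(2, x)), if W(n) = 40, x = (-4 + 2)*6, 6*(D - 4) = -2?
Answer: 4030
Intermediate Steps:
D = 11/3 (D = 4 + (⅙)*(-2) = 4 - ⅓ = 11/3 ≈ 3.6667)
x = -12 (x = -2*6 = -12)
l(s, h) = 11/3 + s (l(s, h) = s + 11/3 = 11/3 + s)
3990 + W(l(2, x)) = 3990 + 40 = 4030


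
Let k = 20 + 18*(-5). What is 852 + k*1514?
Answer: -105128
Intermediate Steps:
k = -70 (k = 20 - 90 = -70)
852 + k*1514 = 852 - 70*1514 = 852 - 105980 = -105128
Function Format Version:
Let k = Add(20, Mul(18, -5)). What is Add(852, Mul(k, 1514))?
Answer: -105128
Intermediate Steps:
k = -70 (k = Add(20, -90) = -70)
Add(852, Mul(k, 1514)) = Add(852, Mul(-70, 1514)) = Add(852, -105980) = -105128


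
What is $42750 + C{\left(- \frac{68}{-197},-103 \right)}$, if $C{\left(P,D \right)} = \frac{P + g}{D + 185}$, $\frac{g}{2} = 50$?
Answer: $\frac{345301634}{8077} \approx 42751.0$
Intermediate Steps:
$g = 100$ ($g = 2 \cdot 50 = 100$)
$C{\left(P,D \right)} = \frac{100 + P}{185 + D}$ ($C{\left(P,D \right)} = \frac{P + 100}{D + 185} = \frac{100 + P}{185 + D}$)
$42750 + C{\left(- \frac{68}{-197},-103 \right)} = 42750 + \frac{100 - \frac{68}{-197}}{185 - 103} = 42750 + \frac{100 - - \frac{68}{197}}{82} = 42750 + \frac{100 + \frac{68}{197}}{82} = 42750 + \frac{1}{82} \cdot \frac{19768}{197} = 42750 + \frac{9884}{8077} = \frac{345301634}{8077}$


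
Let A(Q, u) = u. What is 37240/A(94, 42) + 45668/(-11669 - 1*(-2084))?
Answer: 8453032/9585 ≈ 881.90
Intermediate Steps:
37240/A(94, 42) + 45668/(-11669 - 1*(-2084)) = 37240/42 + 45668/(-11669 - 1*(-2084)) = 37240*(1/42) + 45668/(-11669 + 2084) = 2660/3 + 45668/(-9585) = 2660/3 + 45668*(-1/9585) = 2660/3 - 45668/9585 = 8453032/9585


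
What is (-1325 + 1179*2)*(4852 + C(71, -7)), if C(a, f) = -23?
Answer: 4988357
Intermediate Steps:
(-1325 + 1179*2)*(4852 + C(71, -7)) = (-1325 + 1179*2)*(4852 - 23) = (-1325 + 2358)*4829 = 1033*4829 = 4988357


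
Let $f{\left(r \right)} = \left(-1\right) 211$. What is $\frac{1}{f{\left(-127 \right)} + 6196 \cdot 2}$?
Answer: $\frac{1}{12181} \approx 8.2095 \cdot 10^{-5}$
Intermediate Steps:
$f{\left(r \right)} = -211$
$\frac{1}{f{\left(-127 \right)} + 6196 \cdot 2} = \frac{1}{-211 + 6196 \cdot 2} = \frac{1}{-211 + 12392} = \frac{1}{12181}$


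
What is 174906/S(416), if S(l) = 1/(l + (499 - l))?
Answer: 87278094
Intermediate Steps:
S(l) = 1/499
174906/S(416) = 174906/(1/499) = 174906*499 = 87278094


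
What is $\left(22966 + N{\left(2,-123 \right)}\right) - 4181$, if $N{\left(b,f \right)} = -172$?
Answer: $18613$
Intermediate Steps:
$\left(22966 + N{\left(2,-123 \right)}\right) - 4181 = \left(22966 - 172\right) - 4181 = 22794 + \left(-5694 + 1513\right) = 22794 - 4181 = 18613$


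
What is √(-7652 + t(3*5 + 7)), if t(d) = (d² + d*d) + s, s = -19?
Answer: I*√6703 ≈ 81.872*I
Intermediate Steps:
t(d) = -19 + 2*d² (t(d) = (d² + d*d) - 19 = (d² + d²) - 19 = 2*d² - 19 = -19 + 2*d²)
√(-7652 + t(3*5 + 7)) = √(-7652 + (-19 + 2*(3*5 + 7)²)) = √(-7652 + (-19 + 2*(15 + 7)²)) = √(-7652 + (-19 + 2*22²)) = √(-7652 + (-19 + 2*484)) = √(-7652 + (-19 + 968)) = √(-7652 + 949) = √(-6703) = I*√6703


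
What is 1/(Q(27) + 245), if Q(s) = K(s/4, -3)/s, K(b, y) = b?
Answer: 4/981 ≈ 0.0040775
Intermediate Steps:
Q(s) = ¼ (Q(s) = (s/4)/s = ¼)
1/(Q(27) + 245) = 1/(¼ + 245) = 1/(981/4) = 4/981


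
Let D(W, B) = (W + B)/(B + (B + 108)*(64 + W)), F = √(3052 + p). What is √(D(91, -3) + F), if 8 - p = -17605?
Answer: √(2486 + 459684*√20665)/678 ≈ 11.990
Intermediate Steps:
p = 17613 (p = 8 - 1*(-17605) = 8 + 17605 = 17613)
F = √20665 (F = √(3052 + 17613) = √20665 ≈ 143.75)
D(W, B) = (B + W)/(B + (64 + W)*(108 + B)) (D(W, B) = (B + W)/(B + (108 + B)*(64 + W)) = (B + W)/(B + (64 + W)*(108 + B)))
√(D(91, -3) + F) = √((-3 + 91)/(6912 + 65*(-3) + 108*91 - 3*91) + √20665) = √(88/(6912 - 195 + 9828 - 273) + √20665) = √(88/16272 + √20665) = √((1/16272)*88 + √20665) = √(11/2034 + √20665)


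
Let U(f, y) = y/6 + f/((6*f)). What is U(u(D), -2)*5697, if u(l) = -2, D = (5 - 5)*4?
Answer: -1899/2 ≈ -949.50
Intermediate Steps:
D = 0 (D = 0*4 = 0)
U(f, y) = ⅙ + y/6 (U(f, y) = y*(⅙) + f*(1/(6*f)) = y/6 + ⅙ = ⅙ + y/6)
U(u(D), -2)*5697 = (⅙ + (⅙)*(-2))*5697 = (⅙ - ⅓)*5697 = -⅙*5697 = -1899/2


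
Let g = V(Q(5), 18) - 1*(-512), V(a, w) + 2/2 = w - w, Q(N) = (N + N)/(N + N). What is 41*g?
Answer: 20951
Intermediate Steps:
Q(N) = 1 (Q(N) = (2*N)/((2*N)) = (2*N)*(1/(2*N)) = 1)
V(a, w) = -1 (V(a, w) = -1 + (w - w) = -1 + 0 = -1)
g = 511 (g = -1 - 1*(-512) = -1 + 512 = 511)
41*g = 41*511 = 20951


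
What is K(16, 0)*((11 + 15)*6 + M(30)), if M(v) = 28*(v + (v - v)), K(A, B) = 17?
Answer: 16932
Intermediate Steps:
M(v) = 28*v (M(v) = 28*(v + 0) = 28*v)
K(16, 0)*((11 + 15)*6 + M(30)) = 17*((11 + 15)*6 + 28*30) = 17*(26*6 + 840) = 17*(156 + 840) = 17*996 = 16932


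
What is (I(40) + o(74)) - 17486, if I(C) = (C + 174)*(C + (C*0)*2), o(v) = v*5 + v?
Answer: -8482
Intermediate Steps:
o(v) = 6*v (o(v) = 5*v + v = 6*v)
I(C) = C*(174 + C) (I(C) = (174 + C)*(C + 0*2) = (174 + C)*(C + 0) = (174 + C)*C = C*(174 + C))
(I(40) + o(74)) - 17486 = (40*(174 + 40) + 6*74) - 17486 = (40*214 + 444) - 17486 = (8560 + 444) - 17486 = 9004 - 17486 = -8482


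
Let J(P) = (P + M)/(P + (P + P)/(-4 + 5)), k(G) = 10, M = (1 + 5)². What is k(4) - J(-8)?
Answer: 67/6 ≈ 11.167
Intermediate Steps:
M = 36 (M = 6² = 36)
J(P) = (36 + P)/(3*P) (J(P) = (P + 36)/(P + (P + P)/(-4 + 5)) = (36 + P)/(P + (2*P)/1) = (36 + P)/(P + (2*P)*1) = (36 + P)/(P + 2*P) = (36 + P)/((3*P)) = (36 + P)*(1/(3*P)) = (36 + P)/(3*P))
k(4) - J(-8) = 10 - (36 - 8)/(3*(-8)) = 10 - (-1)*28/(3*8) = 10 - 1*(-7/6) = 10 + 7/6 = 67/6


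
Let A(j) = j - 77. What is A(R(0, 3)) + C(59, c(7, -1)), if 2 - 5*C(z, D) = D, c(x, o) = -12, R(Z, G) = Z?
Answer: -371/5 ≈ -74.200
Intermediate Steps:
A(j) = -77 + j
C(z, D) = ⅖ - D/5
A(R(0, 3)) + C(59, c(7, -1)) = (-77 + 0) + (⅖ - ⅕*(-12)) = -77 + (⅖ + 12/5) = -77 + 14/5 = -371/5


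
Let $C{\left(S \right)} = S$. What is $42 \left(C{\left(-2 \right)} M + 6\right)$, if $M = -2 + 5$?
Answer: $0$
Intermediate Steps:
$M = 3$
$42 \left(C{\left(-2 \right)} M + 6\right) = 42 \left(\left(-2\right) 3 + 6\right) = 42 \left(-6 + 6\right) = 42 \cdot 0 = 0$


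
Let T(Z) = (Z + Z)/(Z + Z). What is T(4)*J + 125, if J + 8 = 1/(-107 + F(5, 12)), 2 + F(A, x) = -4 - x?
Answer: 14624/125 ≈ 116.99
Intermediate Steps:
F(A, x) = -6 - x (F(A, x) = -2 + (-4 - x) = -6 - x)
J = -1001/125 (J = -8 + 1/(-107 + (-6 - 1*12)) = -8 + 1/(-107 + (-6 - 12)) = -8 + 1/(-107 - 18) = -8 + 1/(-125) = -8 - 1/125 = -1001/125 ≈ -8.0080)
T(Z) = 1 (T(Z) = (2*Z)/((2*Z)) = (2*Z)*(1/(2*Z)) = 1)
T(4)*J + 125 = 1*(-1001/125) + 125 = -1001/125 + 125 = 14624/125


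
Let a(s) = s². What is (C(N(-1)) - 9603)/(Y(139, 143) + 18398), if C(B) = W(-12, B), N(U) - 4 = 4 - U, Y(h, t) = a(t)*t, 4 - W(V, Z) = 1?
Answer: -1920/588521 ≈ -0.0032624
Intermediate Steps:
W(V, Z) = 3 (W(V, Z) = 4 - 1*1 = 4 - 1 = 3)
Y(h, t) = t³ (Y(h, t) = t²*t = t³)
N(U) = 8 - U (N(U) = 4 + (4 - U) = 8 - U)
C(B) = 3
(C(N(-1)) - 9603)/(Y(139, 143) + 18398) = (3 - 9603)/(143³ + 18398) = -9600/(2924207 + 18398) = -9600/2942605 = -9600*1/2942605 = -1920/588521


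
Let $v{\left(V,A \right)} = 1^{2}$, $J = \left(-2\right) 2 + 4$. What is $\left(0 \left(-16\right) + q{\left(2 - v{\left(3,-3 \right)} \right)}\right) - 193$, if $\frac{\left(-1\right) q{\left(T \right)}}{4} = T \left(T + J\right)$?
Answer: $-197$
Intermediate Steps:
$J = 0$ ($J = -4 + 4 = 0$)
$v{\left(V,A \right)} = 1$
$q{\left(T \right)} = - 4 T^{2}$ ($q{\left(T \right)} = - 4 T \left(T + 0\right) = - 4 T T = - 4 T^{2}$)
$\left(0 \left(-16\right) + q{\left(2 - v{\left(3,-3 \right)} \right)}\right) - 193 = \left(0 \left(-16\right) - 4 \left(2 - 1\right)^{2}\right) - 193 = \left(0 - 4 \left(2 - 1\right)^{2}\right) - 193 = \left(0 - 4 \cdot 1^{2}\right) - 193 = \left(0 - 4\right) - 193 = -4 - 193 = -197$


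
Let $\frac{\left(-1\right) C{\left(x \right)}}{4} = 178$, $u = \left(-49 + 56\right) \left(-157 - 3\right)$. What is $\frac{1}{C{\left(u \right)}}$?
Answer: $- \frac{1}{712} \approx -0.0014045$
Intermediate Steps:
$u = -1120$ ($u = 7 \left(-160\right) = -1120$)
$C{\left(x \right)} = -712$ ($C{\left(x \right)} = \left(-4\right) 178 = -712$)
$\frac{1}{C{\left(u \right)}} = \frac{1}{-712} = - \frac{1}{712}$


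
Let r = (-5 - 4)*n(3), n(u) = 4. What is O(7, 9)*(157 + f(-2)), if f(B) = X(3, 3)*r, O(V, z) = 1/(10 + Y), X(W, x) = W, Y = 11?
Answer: 7/3 ≈ 2.3333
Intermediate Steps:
O(V, z) = 1/21 (O(V, z) = 1/(10 + 11) = 1/21)
r = -36 (r = (-5 - 4)*4 = -9*4 = -36)
f(B) = -108 (f(B) = 3*(-36) = -108)
O(7, 9)*(157 + f(-2)) = (157 - 108)/21 = (1/21)*49 = 7/3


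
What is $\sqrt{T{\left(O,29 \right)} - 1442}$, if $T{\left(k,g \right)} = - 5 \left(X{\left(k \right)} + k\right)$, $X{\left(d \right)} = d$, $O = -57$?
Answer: $2 i \sqrt{218} \approx 29.53 i$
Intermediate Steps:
$T{\left(k,g \right)} = - 10 k$ ($T{\left(k,g \right)} = - 5 \left(k + k\right) = - 5 \cdot 2 k = - 10 k$)
$\sqrt{T{\left(O,29 \right)} - 1442} = \sqrt{\left(-10\right) \left(-57\right) - 1442} = \sqrt{570 - 1442} = \sqrt{-872} = 2 i \sqrt{218}$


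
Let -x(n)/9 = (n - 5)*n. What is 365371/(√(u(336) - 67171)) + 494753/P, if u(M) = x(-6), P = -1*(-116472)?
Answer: 21511/5064 - 365371*I*√67765/67765 ≈ 4.2478 - 1403.6*I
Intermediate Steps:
P = 116472
x(n) = -9*n*(-5 + n) (x(n) = -9*(n - 5)*n = -9*(-5 + n)*n = -9*n*(-5 + n))
u(M) = -594 (u(M) = 9*(-6)*(5 - 1*(-6)) = 9*(-6)*(5 + 6) = 9*(-6)*11 = -594)
365371/(√(u(336) - 67171)) + 494753/P = 365371/(√(-594 - 67171)) + 494753/116472 = 365371/(√(-67765)) + 494753*(1/116472) = 365371/((I*√67765)) + 21511/5064 = 365371*(-I*√67765/67765) + 21511/5064 = -365371*I*√67765/67765 + 21511/5064 = 21511/5064 - 365371*I*√67765/67765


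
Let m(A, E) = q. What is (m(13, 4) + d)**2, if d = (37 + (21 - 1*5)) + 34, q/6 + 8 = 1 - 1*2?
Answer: 1089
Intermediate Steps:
q = -54 (q = -48 + 6*(1 - 1*2) = -48 + 6*(1 - 2) = -48 + 6*(-1) = -48 - 6 = -54)
m(A, E) = -54
d = 87 (d = (37 + (21 - 5)) + 34 = (37 + 16) + 34 = 53 + 34 = 87)
(m(13, 4) + d)**2 = (-54 + 87)**2 = 33**2 = 1089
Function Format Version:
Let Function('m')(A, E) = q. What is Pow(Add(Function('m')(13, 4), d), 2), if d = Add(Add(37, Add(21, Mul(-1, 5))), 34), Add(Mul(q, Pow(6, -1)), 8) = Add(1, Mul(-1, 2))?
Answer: 1089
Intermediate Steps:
q = -54 (q = Add(-48, Mul(6, Add(1, Mul(-1, 2)))) = Add(-48, Mul(6, Add(1, -2))) = Add(-48, Mul(6, -1)) = Add(-48, -6) = -54)
Function('m')(A, E) = -54
d = 87 (d = Add(Add(37, Add(21, -5)), 34) = Add(Add(37, 16), 34) = Add(53, 34) = 87)
Pow(Add(Function('m')(13, 4), d), 2) = Pow(Add(-54, 87), 2) = Pow(33, 2) = 1089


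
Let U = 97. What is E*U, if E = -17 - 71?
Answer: -8536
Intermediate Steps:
E = -88
E*U = -88*97 = -8536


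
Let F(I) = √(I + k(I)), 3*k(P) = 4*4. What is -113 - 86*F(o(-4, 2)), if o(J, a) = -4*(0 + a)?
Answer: -113 - 172*I*√6/3 ≈ -113.0 - 140.44*I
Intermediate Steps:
k(P) = 16/3 (k(P) = (4*4)/3 = (⅓)*16 = 16/3)
o(J, a) = -4*a
F(I) = √(16/3 + I) (F(I) = √(I + 16/3) = √(16/3 + I))
-113 - 86*F(o(-4, 2)) = -113 - 86*√(48 + 9*(-4*2))/3 = -113 - 86*√(48 + 9*(-8))/3 = -113 - 86*√(48 - 72)/3 = -113 - 86*√(-24)/3 = -113 - 86*2*I*√6/3 = -113 - 172*I*√6/3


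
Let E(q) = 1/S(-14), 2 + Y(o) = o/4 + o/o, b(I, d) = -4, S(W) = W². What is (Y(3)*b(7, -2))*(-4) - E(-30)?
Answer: -785/196 ≈ -4.0051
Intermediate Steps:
Y(o) = -1 + o/4 (Y(o) = -2 + (o/4 + o/o) = -2 + (o*(¼) + 1) = -2 + (o/4 + 1) = -2 + (1 + o/4) = -1 + o/4)
E(q) = 1/196 (E(q) = 1/((-14)²) = 1/196)
(Y(3)*b(7, -2))*(-4) - E(-30) = ((-1 + (¼)*3)*(-4))*(-4) - 1*1/196 = ((-1 + ¾)*(-4))*(-4) - 1/196 = -¼*(-4)*(-4) - 1/196 = 1*(-4) - 1/196 = -4 - 1/196 = -785/196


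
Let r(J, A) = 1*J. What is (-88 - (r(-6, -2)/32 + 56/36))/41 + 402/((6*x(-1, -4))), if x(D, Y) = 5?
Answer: 331223/29520 ≈ 11.220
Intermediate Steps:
r(J, A) = J
(-88 - (r(-6, -2)/32 + 56/36))/41 + 402/((6*x(-1, -4))) = (-88 - (-6/32 + 56/36))/41 + 402/((6*5)) = (-88 - (-6*1/32 + 56*(1/36)))*(1/41) + 402/30 = (-88 - (-3/16 + 14/9))*(1/41) + 402*(1/30) = (-88 - 1*197/144)*(1/41) + 67/5 = (-88 - 197/144)*(1/41) + 67/5 = -12869/144*1/41 + 67/5 = -12869/5904 + 67/5 = 331223/29520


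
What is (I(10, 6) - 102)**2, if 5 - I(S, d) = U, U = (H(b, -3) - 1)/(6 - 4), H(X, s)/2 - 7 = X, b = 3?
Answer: 45369/4 ≈ 11342.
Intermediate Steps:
H(X, s) = 14 + 2*X
U = 19/2 (U = ((14 + 2*3) - 1)/(6 - 4) = ((14 + 6) - 1)/2 = (20 - 1)*(1/2) = 19*(1/2) = 19/2 ≈ 9.5000)
I(S, d) = -9/2 (I(S, d) = 5 - 1*19/2 = 5 - 19/2 = -9/2)
(I(10, 6) - 102)**2 = (-9/2 - 102)**2 = (-213/2)**2 = 45369/4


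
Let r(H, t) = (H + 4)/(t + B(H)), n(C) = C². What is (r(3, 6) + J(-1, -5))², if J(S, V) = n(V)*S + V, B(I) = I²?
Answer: 196249/225 ≈ 872.22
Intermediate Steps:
r(H, t) = (4 + H)/(t + H²) (r(H, t) = (H + 4)/(t + H²) = (4 + H)/(t + H²))
J(S, V) = V + S*V² (J(S, V) = V²*S + V = S*V² + V = V + S*V²)
(r(3, 6) + J(-1, -5))² = ((4 + 3)/(6 + 3²) - 5*(1 - 1*(-5)))² = (7/(6 + 9) - 5*(1 + 5))² = (7/15 - 5*6)² = ((1/15)*7 - 30)² = (7/15 - 30)² = (-443/15)² = 196249/225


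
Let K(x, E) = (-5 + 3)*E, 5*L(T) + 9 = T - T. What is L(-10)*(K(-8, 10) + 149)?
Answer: -1161/5 ≈ -232.20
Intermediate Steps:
L(T) = -9/5 (L(T) = -9/5 + (T - T)/5 = -9/5 + (⅕)*0 = -9/5 + 0 = -9/5)
K(x, E) = -2*E
L(-10)*(K(-8, 10) + 149) = -9*(-2*10 + 149)/5 = -9*(-20 + 149)/5 = -9/5*129 = -1161/5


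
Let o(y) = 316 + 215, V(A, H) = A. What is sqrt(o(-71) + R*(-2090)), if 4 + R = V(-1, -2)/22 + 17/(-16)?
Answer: sqrt(179306)/4 ≈ 105.86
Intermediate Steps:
o(y) = 531
R = -899/176 (R = -4 + (-1/22 + 17/(-16)) = -4 + (-1*1/22 + 17*(-1/16)) = -4 + (-1/22 - 17/16) = -4 - 195/176 = -899/176 ≈ -5.1080)
sqrt(o(-71) + R*(-2090)) = sqrt(531 - 899/176*(-2090)) = sqrt(531 + 85405/8) = sqrt(89653/8) = sqrt(179306)/4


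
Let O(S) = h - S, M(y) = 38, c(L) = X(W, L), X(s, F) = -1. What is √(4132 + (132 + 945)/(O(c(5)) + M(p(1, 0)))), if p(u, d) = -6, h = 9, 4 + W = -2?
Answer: √66471/4 ≈ 64.455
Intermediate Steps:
W = -6 (W = -4 - 2 = -6)
c(L) = -1
O(S) = 9 - S
√(4132 + (132 + 945)/(O(c(5)) + M(p(1, 0)))) = √(4132 + (132 + 945)/((9 - 1*(-1)) + 38)) = √(4132 + 1077/((9 + 1) + 38)) = √(4132 + 1077/(10 + 38)) = √(4132 + 1077/48) = √(4132 + 1077*(1/48)) = √(4132 + 359/16) = √(66471/16) = √66471/4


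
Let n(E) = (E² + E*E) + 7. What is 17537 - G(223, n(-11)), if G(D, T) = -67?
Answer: 17604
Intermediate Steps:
n(E) = 7 + 2*E² (n(E) = (E² + E²) + 7 = 2*E² + 7 = 7 + 2*E²)
17537 - G(223, n(-11)) = 17537 - 1*(-67) = 17537 + 67 = 17604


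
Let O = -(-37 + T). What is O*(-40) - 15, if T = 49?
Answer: 465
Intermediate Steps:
O = -12 (O = -(-37 + 49) = -1*12 = -12)
O*(-40) - 15 = -12*(-40) - 15 = 480 - 15 = 465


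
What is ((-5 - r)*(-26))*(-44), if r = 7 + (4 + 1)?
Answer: -19448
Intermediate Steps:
r = 12 (r = 7 + 5 = 12)
((-5 - r)*(-26))*(-44) = ((-5 - 1*12)*(-26))*(-44) = ((-5 - 12)*(-26))*(-44) = -17*(-26)*(-44) = 442*(-44) = -19448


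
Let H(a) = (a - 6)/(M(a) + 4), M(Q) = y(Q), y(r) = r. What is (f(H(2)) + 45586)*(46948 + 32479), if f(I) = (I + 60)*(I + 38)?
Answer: 34170289670/9 ≈ 3.7967e+9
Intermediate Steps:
M(Q) = Q
H(a) = (-6 + a)/(4 + a) (H(a) = (a - 6)/(a + 4) = (-6 + a)/(4 + a))
f(I) = (38 + I)*(60 + I) (f(I) = (60 + I)*(38 + I) = (38 + I)*(60 + I))
(f(H(2)) + 45586)*(46948 + 32479) = ((2280 + ((-6 + 2)/(4 + 2))**2 + 98*((-6 + 2)/(4 + 2))) + 45586)*(46948 + 32479) = ((2280 + (-4/6)**2 + 98*(-4/6)) + 45586)*79427 = ((2280 + ((1/6)*(-4))**2 + 98*((1/6)*(-4))) + 45586)*79427 = ((2280 + (-2/3)**2 + 98*(-2/3)) + 45586)*79427 = ((2280 + 4/9 - 196/3) + 45586)*79427 = (19936/9 + 45586)*79427 = (430210/9)*79427 = 34170289670/9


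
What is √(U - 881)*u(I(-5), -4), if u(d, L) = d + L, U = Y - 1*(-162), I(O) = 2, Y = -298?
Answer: -6*I*√113 ≈ -63.781*I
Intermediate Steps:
U = -136 (U = -298 - 1*(-162) = -298 + 162 = -136)
u(d, L) = L + d
√(U - 881)*u(I(-5), -4) = √(-136 - 881)*(-4 + 2) = √(-1017)*(-2) = (3*I*√113)*(-2) = -6*I*√113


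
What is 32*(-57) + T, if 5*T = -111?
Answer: -9231/5 ≈ -1846.2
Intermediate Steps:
T = -111/5 (T = (⅕)*(-111) = -111/5 ≈ -22.200)
32*(-57) + T = 32*(-57) - 111/5 = -1824 - 111/5 = -9231/5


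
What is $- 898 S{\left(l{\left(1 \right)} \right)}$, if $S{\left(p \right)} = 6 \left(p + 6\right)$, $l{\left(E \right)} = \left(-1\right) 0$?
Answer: $-32328$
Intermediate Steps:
$l{\left(E \right)} = 0$
$S{\left(p \right)} = 36 + 6 p$ ($S{\left(p \right)} = 6 \left(6 + p\right) = 36 + 6 p$)
$- 898 S{\left(l{\left(1 \right)} \right)} = - 898 \left(36 + 6 \cdot 0\right) = - 898 \left(36 + 0\right) = \left(-898\right) 36 = -32328$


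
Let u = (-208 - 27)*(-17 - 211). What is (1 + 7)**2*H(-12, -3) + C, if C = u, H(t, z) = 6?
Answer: 53964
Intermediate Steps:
u = 53580 (u = -235*(-228) = 53580)
C = 53580
(1 + 7)**2*H(-12, -3) + C = (1 + 7)**2*6 + 53580 = 8**2*6 + 53580 = 64*6 + 53580 = 384 + 53580 = 53964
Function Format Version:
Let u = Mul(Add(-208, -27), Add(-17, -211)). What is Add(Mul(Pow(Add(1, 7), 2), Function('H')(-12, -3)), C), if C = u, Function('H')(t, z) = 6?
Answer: 53964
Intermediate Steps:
u = 53580 (u = Mul(-235, -228) = 53580)
C = 53580
Add(Mul(Pow(Add(1, 7), 2), Function('H')(-12, -3)), C) = Add(Mul(Pow(Add(1, 7), 2), 6), 53580) = Add(Mul(Pow(8, 2), 6), 53580) = Add(Mul(64, 6), 53580) = Add(384, 53580) = 53964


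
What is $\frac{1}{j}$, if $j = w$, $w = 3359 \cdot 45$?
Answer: $\frac{1}{151155} \approx 6.6157 \cdot 10^{-6}$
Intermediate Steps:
$w = 151155$
$j = 151155$
$\frac{1}{j} = \frac{1}{151155}$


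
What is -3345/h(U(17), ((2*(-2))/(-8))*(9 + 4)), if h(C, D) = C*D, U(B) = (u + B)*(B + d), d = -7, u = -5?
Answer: -223/52 ≈ -4.2885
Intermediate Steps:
U(B) = (-7 + B)*(-5 + B) (U(B) = (-5 + B)*(B - 7) = (-5 + B)*(-7 + B) = (-7 + B)*(-5 + B))
-3345/h(U(17), ((2*(-2))/(-8))*(9 + 4)) = -3345*2/((9 + 4)*(35 + 17² - 12*17)) = -3345*2/(13*(35 + 289 - 204)) = -3345/(120*((½)*13)) = -3345/(120*(13/2)) = -3345/780 = -3345*1/780 = -223/52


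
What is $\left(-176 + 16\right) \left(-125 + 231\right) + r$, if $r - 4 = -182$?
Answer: $-17138$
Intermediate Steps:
$r = -178$ ($r = 4 - 182 = -178$)
$\left(-176 + 16\right) \left(-125 + 231\right) + r = \left(-176 + 16\right) \left(-125 + 231\right) - 178 = \left(-160\right) 106 - 178 = -16960 - 178 = -17138$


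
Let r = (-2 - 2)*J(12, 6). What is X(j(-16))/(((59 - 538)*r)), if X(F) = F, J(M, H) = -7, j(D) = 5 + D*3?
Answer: 43/13412 ≈ 0.0032061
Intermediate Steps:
j(D) = 5 + 3*D
r = 28 (r = (-2 - 2)*(-7) = -4*(-7) = 28)
X(j(-16))/(((59 - 538)*r)) = (5 + 3*(-16))/(((59 - 538)*28)) = (5 - 48)/((-479*28)) = -43/(-13412) = -43*(-1/13412) = 43/13412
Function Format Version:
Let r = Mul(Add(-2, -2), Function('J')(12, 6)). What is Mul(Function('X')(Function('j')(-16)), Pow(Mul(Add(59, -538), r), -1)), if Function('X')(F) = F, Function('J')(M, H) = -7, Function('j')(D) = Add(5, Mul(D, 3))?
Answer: Rational(43, 13412) ≈ 0.0032061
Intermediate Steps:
Function('j')(D) = Add(5, Mul(3, D))
r = 28 (r = Mul(Add(-2, -2), -7) = Mul(-4, -7) = 28)
Mul(Function('X')(Function('j')(-16)), Pow(Mul(Add(59, -538), r), -1)) = Mul(Add(5, Mul(3, -16)), Pow(Mul(Add(59, -538), 28), -1)) = Mul(Add(5, -48), Pow(Mul(-479, 28), -1)) = Mul(-43, Pow(-13412, -1)) = Mul(-43, Rational(-1, 13412)) = Rational(43, 13412)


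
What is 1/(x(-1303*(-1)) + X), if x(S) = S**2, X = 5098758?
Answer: 1/6796567 ≈ 1.4713e-7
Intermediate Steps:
1/(x(-1303*(-1)) + X) = 1/((-1303*(-1))**2 + 5098758) = 1/(1303**2 + 5098758) = 1/(1697809 + 5098758) = 1/6796567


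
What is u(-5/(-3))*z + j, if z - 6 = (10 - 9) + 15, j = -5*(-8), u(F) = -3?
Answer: -26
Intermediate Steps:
j = 40
z = 22 (z = 6 + ((10 - 9) + 15) = 6 + (1 + 15) = 6 + 16 = 22)
u(-5/(-3))*z + j = -3*22 + 40 = -66 + 40 = -26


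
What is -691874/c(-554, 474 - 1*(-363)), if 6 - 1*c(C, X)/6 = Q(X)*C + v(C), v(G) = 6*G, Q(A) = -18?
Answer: 345937/19926 ≈ 17.361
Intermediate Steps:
c(C, X) = 36 + 72*C (c(C, X) = 36 - 6*(-18*C + 6*C) = 36 - (-72)*C = 36 + 72*C)
-691874/c(-554, 474 - 1*(-363)) = -691874/(36 + 72*(-554)) = -691874/(36 - 39888) = -691874/(-39852) = -691874*(-1/39852) = 345937/19926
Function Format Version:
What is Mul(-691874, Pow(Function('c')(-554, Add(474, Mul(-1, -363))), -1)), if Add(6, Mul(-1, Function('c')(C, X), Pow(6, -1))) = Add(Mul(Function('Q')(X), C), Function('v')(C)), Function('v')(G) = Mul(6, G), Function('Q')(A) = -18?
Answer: Rational(345937, 19926) ≈ 17.361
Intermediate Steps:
Function('c')(C, X) = Add(36, Mul(72, C)) (Function('c')(C, X) = Add(36, Mul(-6, Add(Mul(-18, C), Mul(6, C)))) = Add(36, Mul(-6, Mul(-12, C))) = Add(36, Mul(72, C)))
Mul(-691874, Pow(Function('c')(-554, Add(474, Mul(-1, -363))), -1)) = Mul(-691874, Pow(Add(36, Mul(72, -554)), -1)) = Mul(-691874, Pow(Add(36, -39888), -1)) = Mul(-691874, Pow(-39852, -1)) = Mul(-691874, Rational(-1, 39852)) = Rational(345937, 19926)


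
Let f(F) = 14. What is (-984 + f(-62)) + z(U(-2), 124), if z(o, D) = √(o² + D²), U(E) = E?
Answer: -970 + 2*√3845 ≈ -845.98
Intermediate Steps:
z(o, D) = √(D² + o²)
(-984 + f(-62)) + z(U(-2), 124) = (-984 + 14) + √(124² + (-2)²) = -970 + √(15376 + 4) = -970 + √15380 = -970 + 2*√3845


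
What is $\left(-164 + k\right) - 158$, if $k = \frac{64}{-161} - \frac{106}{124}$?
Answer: $- \frac{3226705}{9982} \approx -323.25$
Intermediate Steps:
$k = - \frac{12501}{9982}$ ($k = 64 \left(- \frac{1}{161}\right) - \frac{53}{62} = - \frac{64}{161} - \frac{53}{62} = - \frac{12501}{9982} \approx -1.2524$)
$\left(-164 + k\right) - 158 = \left(-164 - \frac{12501}{9982}\right) - 158 = - \frac{1649549}{9982} - 158 = - \frac{3226705}{9982}$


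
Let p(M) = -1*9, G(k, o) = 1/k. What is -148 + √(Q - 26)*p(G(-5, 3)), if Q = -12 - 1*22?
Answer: -148 - 18*I*√15 ≈ -148.0 - 69.714*I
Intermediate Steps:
p(M) = -9
Q = -34 (Q = -12 - 22 = -34)
-148 + √(Q - 26)*p(G(-5, 3)) = -148 + √(-34 - 26)*(-9) = -148 + √(-60)*(-9) = -148 + (2*I*√15)*(-9) = -148 - 18*I*√15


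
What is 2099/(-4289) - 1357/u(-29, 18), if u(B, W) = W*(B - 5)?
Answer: 4535585/2624868 ≈ 1.7279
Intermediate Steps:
u(B, W) = W*(-5 + B)
2099/(-4289) - 1357/u(-29, 18) = 2099/(-4289) - 1357*1/(18*(-5 - 29)) = 2099*(-1/4289) - 1357/(18*(-34)) = -2099/4289 - 1357/(-612) = -2099/4289 - 1357*(-1/612) = -2099/4289 + 1357/612 = 4535585/2624868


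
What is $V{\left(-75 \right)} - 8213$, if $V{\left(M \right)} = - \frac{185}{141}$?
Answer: $- \frac{1158218}{141} \approx -8214.3$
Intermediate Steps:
$V{\left(M \right)} = - \frac{185}{141}$ ($V{\left(M \right)} = \left(-185\right) \frac{1}{141} = - \frac{185}{141}$)
$V{\left(-75 \right)} - 8213 = - \frac{185}{141} - 8213 = - \frac{1158218}{141}$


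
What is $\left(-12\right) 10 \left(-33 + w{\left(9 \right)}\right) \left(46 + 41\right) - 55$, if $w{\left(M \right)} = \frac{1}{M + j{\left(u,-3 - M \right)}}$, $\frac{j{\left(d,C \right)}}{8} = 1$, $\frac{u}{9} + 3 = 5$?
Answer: $\frac{5845465}{17} \approx 3.4385 \cdot 10^{5}$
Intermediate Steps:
$u = 18$ ($u = -27 + 9 \cdot 5 = -27 + 45 = 18$)
$j{\left(d,C \right)} = 8$ ($j{\left(d,C \right)} = 8 \cdot 1 = 8$)
$w{\left(M \right)} = \frac{1}{8 + M}$ ($w{\left(M \right)} = \frac{1}{M + 8} = \frac{1}{8 + M}$)
$\left(-12\right) 10 \left(-33 + w{\left(9 \right)}\right) \left(46 + 41\right) - 55 = \left(-12\right) 10 \left(-33 + \frac{1}{8 + 9}\right) \left(46 + 41\right) - 55 = - 120 \left(-33 + \frac{1}{17}\right) 87 - 55 = - 120 \left(\left(- \frac{560}{17}\right) 87\right) - 55 = \left(-120\right) \left(- \frac{48720}{17}\right) - 55 = \frac{5846400}{17} - 55 = \frac{5845465}{17}$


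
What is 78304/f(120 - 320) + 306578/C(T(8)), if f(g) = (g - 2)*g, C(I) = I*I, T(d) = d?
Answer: 387211333/80800 ≈ 4792.2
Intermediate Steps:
C(I) = I**2
f(g) = g*(-2 + g) (f(g) = (-2 + g)*g = g*(-2 + g))
78304/f(120 - 320) + 306578/C(T(8)) = 78304/(((120 - 320)*(-2 + (120 - 320)))) + 306578/(8**2) = 78304/((-200*(-2 - 200))) + 306578/64 = 78304/((-200*(-202))) + 306578*(1/64) = 78304/40400 + 153289/32 = 78304*(1/40400) + 153289/32 = 4894/2525 + 153289/32 = 387211333/80800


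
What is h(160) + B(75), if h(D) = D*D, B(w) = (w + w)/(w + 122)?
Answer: 5043350/197 ≈ 25601.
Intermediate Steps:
B(w) = 2*w/(122 + w) (B(w) = (2*w)/(122 + w) = 2*w/(122 + w))
h(D) = D**2
h(160) + B(75) = 160**2 + 2*75/(122 + 75) = 25600 + 2*75/197 = 25600 + 2*75*(1/197) = 25600 + 150/197 = 5043350/197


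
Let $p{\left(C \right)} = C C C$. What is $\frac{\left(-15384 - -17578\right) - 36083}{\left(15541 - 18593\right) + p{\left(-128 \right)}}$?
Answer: $\frac{33889}{2100204} \approx 0.016136$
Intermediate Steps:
$p{\left(C \right)} = C^{3}$ ($p{\left(C \right)} = C^{2} C = C^{3}$)
$\frac{\left(-15384 - -17578\right) - 36083}{\left(15541 - 18593\right) + p{\left(-128 \right)}} = \frac{\left(-15384 - -17578\right) - 36083}{\left(15541 - 18593\right) + \left(-128\right)^{3}} = \frac{\left(-15384 + 17578\right) - 36083}{\left(15541 - 18593\right) - 2097152} = \frac{2194 - 36083}{-3052 - 2097152} = - \frac{33889}{-2100204} = \left(-33889\right) \left(- \frac{1}{2100204}\right) = \frac{33889}{2100204}$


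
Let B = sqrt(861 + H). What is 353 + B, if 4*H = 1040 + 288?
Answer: 353 + sqrt(1193) ≈ 387.54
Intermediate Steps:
H = 332 (H = (1040 + 288)/4 = (1/4)*1328 = 332)
B = sqrt(1193) (B = sqrt(861 + 332) = sqrt(1193) ≈ 34.540)
353 + B = 353 + sqrt(1193)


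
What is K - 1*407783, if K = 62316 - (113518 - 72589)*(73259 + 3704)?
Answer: -3150364094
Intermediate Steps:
K = -3149956311 (K = 62316 - 40929*76963 = 62316 - 1*3150018627 = 62316 - 3150018627 = -3149956311)
K - 1*407783 = -3149956311 - 1*407783 = -3149956311 - 407783 = -3150364094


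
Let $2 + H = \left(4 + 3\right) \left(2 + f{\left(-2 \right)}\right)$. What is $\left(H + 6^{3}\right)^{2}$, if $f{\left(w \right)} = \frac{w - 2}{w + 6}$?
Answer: $48841$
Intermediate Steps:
$f{\left(w \right)} = \frac{-2 + w}{6 + w}$
$H = 5$ ($H = -2 + \left(4 + 3\right) \left(2 + \frac{-2 - 2}{6 - 2}\right) = -2 + 7 \left(2 + \frac{1}{4} \left(-4\right)\right) = -2 + 7 \left(2 - 1\right) = -2 + 7 \cdot 1 = -2 + 7 = 5$)
$\left(H + 6^{3}\right)^{2} = \left(5 + 6^{3}\right)^{2} = \left(5 + 216\right)^{2} = 221^{2} = 48841$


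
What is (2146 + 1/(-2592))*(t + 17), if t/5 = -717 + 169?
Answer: -15146499613/2592 ≈ -5.8436e+6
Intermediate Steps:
t = -2740 (t = 5*(-717 + 169) = 5*(-548) = -2740)
(2146 + 1/(-2592))*(t + 17) = (2146 + 1/(-2592))*(-2740 + 17) = (2146 - 1/2592)*(-2723) = (5562431/2592)*(-2723) = -15146499613/2592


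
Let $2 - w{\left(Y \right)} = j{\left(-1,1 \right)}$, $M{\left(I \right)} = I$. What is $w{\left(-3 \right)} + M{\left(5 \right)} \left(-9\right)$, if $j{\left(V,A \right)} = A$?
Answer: $-44$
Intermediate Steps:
$w{\left(Y \right)} = 1$ ($w{\left(Y \right)} = 2 - 1 = 1$)
$w{\left(-3 \right)} + M{\left(5 \right)} \left(-9\right) = 1 + 5 \left(-9\right) = 1 - 45 = -44$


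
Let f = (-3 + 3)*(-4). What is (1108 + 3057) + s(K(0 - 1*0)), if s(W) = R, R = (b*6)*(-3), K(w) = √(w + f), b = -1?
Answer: 4183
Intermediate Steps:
f = 0 (f = 0*(-4) = 0)
K(w) = √w (K(w) = √(w + 0) = √w)
R = 18 (R = -1*6*(-3) = -6*(-3) = 18)
s(W) = 18
(1108 + 3057) + s(K(0 - 1*0)) = (1108 + 3057) + 18 = 4165 + 18 = 4183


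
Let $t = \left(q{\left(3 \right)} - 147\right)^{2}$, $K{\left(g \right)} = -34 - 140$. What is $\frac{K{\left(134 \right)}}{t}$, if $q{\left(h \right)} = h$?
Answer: $- \frac{29}{3456} \approx -0.0083912$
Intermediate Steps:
$K{\left(g \right)} = -174$ ($K{\left(g \right)} = -34 - 140 = -174$)
$t = 20736$ ($t = \left(3 - 147\right)^{2} = \left(-144\right)^{2} = 20736$)
$\frac{K{\left(134 \right)}}{t} = - \frac{174}{20736} = \left(-174\right) \frac{1}{20736} = - \frac{29}{3456}$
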